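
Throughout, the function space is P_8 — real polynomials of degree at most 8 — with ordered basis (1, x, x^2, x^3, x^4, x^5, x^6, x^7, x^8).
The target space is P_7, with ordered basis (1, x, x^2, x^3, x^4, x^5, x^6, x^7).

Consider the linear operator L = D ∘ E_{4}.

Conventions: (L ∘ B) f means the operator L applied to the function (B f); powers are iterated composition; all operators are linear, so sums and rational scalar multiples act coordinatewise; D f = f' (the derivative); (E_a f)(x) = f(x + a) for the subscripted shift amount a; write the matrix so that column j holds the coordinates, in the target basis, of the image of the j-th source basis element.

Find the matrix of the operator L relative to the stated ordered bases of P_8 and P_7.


the matrix is [[0, 1, 8, 48, 256, 1280, 6144, 28672, 131072]; [0, 0, 2, 24, 192, 1280, 7680, 43008, 229376]; [0, 0, 0, 3, 48, 480, 3840, 26880, 172032]; [0, 0, 0, 0, 4, 80, 960, 8960, 71680]; [0, 0, 0, 0, 0, 5, 120, 1680, 17920]; [0, 0, 0, 0, 0, 0, 6, 168, 2688]; [0, 0, 0, 0, 0, 0, 0, 7, 224]; [0, 0, 0, 0, 0, 0, 0, 0, 8]] (rows listed top to bottom)

image of 1: 0
image of x: 1
image of x^2: 2x + 8
image of x^3: 3x^2 + 24x + 48
image of x^4: 4x^3 + 48x^2 + 192x + 256
image of x^5: 5x^4 + 80x^3 + 480x^2 + 1280x + 1280
image of x^6: 6x^5 + 120x^4 + 960x^3 + 3840x^2 + 7680x + 6144
image of x^7: 7x^6 + 168x^5 + 1680x^4 + 8960x^3 + 26880x^2 + 43008x + 28672
image of x^8: 8x^7 + 224x^6 + 2688x^5 + 17920x^4 + 71680x^3 + 172032x^2 + 229376x + 131072
each image's coordinates form column j of the matrix


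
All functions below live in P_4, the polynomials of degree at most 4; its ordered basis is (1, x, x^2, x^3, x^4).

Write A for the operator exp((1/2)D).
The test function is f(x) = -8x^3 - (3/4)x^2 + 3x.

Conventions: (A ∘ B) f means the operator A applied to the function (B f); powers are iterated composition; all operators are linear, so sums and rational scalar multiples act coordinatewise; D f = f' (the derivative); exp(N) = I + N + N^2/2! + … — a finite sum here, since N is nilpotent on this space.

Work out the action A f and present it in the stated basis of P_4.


order-1 term: -12x^2 - (3/4)x + 3/2
order-2 term: -6x - 3/16
order-3 term: -1
the series for exp((1/2)D) f terminates at order 3
exp((1/2)D) f = -8x^3 - (51/4)x^2 - (15/4)x + 5/16

the image equals g(x) = -8x^3 - (51/4)x^2 - (15/4)x + 5/16


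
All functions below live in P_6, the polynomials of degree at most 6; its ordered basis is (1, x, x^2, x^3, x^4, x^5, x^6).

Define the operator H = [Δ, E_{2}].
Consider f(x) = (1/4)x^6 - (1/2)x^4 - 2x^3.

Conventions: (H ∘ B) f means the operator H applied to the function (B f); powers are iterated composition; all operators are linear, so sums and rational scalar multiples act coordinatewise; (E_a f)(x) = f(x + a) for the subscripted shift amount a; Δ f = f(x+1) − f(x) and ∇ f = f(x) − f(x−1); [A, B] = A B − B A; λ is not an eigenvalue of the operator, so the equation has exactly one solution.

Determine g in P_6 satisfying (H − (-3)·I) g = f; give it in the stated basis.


the result is g(x) = (1/12)x^6 - (1/6)x^4 - (2/3)x^3

write g with unknown coordinates in the stated basis and equate coefficients in (H − (-3)·I) g = f
solving from the highest basis element down gives g = (1/12)x^6 - (1/6)x^4 - (2/3)x^3
check: H g = 0
so H g − (-3)·g = (1/4)x^6 - (1/2)x^4 - 2x^3 = f ✓


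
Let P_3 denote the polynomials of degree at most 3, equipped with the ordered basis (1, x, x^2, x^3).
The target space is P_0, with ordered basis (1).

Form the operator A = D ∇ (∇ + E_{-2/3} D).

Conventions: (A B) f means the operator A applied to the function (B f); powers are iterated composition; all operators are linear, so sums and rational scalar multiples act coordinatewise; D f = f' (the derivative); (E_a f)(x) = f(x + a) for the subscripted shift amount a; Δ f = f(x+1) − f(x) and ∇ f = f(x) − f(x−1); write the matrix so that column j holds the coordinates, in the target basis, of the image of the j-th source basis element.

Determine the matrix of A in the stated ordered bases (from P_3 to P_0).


image of 1: 0
image of x: 0
image of x^2: 0
image of x^3: 12
each image's coordinates form column j of the matrix

the matrix is [[0, 0, 0, 12]] (rows listed top to bottom)


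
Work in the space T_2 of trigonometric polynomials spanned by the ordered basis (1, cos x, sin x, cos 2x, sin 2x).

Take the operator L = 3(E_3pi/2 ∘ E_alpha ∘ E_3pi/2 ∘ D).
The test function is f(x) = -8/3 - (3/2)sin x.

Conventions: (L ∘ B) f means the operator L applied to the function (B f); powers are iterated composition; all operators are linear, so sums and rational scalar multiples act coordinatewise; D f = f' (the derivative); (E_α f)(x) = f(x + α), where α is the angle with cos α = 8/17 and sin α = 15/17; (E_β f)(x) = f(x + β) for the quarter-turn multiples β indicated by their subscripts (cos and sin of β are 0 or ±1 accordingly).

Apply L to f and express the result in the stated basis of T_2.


the image equals g(x) = (36/17)cos x - (135/34)sin x

D f = -(3/2)cos x
E_3pi/2 D f = -(3/2)sin x
E_alpha (E_3pi/2 ∘ D) f = -(45/34)cos x - (12/17)sin x
E_3pi/2 E_alpha (E_3pi/2 ∘ D) f = (12/17)cos x - (45/34)sin x
(3(E_3pi/2 ∘ E_alpha ∘ E_3pi/2 ∘ D)) f = (36/17)cos x - (135/34)sin x


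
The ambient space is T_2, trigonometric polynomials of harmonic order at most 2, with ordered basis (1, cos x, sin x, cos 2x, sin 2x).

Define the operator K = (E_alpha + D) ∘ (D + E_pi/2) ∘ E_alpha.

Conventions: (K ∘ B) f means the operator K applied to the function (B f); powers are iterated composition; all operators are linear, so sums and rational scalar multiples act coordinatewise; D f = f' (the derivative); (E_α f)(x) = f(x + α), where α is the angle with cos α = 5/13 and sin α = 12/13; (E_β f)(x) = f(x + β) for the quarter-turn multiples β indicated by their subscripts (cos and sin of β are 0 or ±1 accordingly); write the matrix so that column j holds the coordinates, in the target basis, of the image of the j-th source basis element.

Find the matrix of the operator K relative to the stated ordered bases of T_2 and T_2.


the matrix is [[1, 0, 0, 0, 0]; [0, -370/169, -550/169, 0, 0]; [0, 550/169, -370/169, 0, 0]; [0, 0, 0, 178363/28561, -12816/28561]; [0, 0, 0, 12816/28561, 178363/28561]] (rows listed top to bottom)

image of 1: 1
image of cos x: -(370/169)cos x + (550/169)sin x
image of sin x: -(550/169)cos x - (370/169)sin x
image of cos 2x: (178363/28561)cos 2x + (12816/28561)sin 2x
image of sin 2x: -(12816/28561)cos 2x + (178363/28561)sin 2x
each image's coordinates form column j of the matrix


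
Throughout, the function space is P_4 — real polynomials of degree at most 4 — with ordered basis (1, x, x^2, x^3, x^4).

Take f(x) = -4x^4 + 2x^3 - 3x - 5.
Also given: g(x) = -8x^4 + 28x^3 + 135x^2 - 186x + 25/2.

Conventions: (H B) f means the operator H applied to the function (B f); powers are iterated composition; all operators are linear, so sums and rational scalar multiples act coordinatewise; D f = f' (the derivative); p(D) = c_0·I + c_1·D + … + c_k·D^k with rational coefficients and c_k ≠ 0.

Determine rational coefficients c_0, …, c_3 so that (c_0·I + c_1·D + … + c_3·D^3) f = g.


c_0 = 2, c_1 = -3/2, c_2 = -3, c_3 = 3/2

D^0 f = -4x^4 + 2x^3 - 3x - 5
D^1 f = -16x^3 + 6x^2 - 3
D^2 f = -48x^2 + 12x
D^3 f = -96x + 12
matching coefficients of g against c_0 f + c_1 Df + … from the top degree down determines the c_i
solution: c_0 = 2, c_1 = -3/2, c_2 = -3, c_3 = 3/2


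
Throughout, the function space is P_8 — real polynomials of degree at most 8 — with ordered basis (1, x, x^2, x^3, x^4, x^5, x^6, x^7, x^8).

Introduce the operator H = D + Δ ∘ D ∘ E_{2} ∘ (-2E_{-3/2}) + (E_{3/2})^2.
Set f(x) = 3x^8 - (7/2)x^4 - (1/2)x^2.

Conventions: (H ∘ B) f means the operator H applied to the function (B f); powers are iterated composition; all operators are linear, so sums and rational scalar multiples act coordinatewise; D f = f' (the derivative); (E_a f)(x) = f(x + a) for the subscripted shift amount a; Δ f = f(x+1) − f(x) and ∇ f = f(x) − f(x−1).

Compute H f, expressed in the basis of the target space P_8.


the image equals g(x) = 3x^8 + 96x^7 + 420x^6 + 2520x^5 + (23093/2)x^4 + 32368x^3 + (107015/2)x^2 + 48452x + 74673/4

D f = 24x^7 - 14x^3 - x
E_{-3/2} f = 3x^8 - 36x^7 + 189x^6 - 567x^5 + (8477/8)x^4 - (5019/4)x^3 + (14545/16)x^2 - (5781/16)x + 14859/256
(-2E_{-3/2}) f = -6x^8 + 72x^7 - 378x^6 + 1134x^5 - (8477/4)x^4 + (5019/2)x^3 - (14545/8)x^2 + (5781/8)x - 14859/128
E_{2} (-2E_{-3/2}) f = -6x^8 - 24x^7 - 42x^6 - 42x^5 - (77/4)x^4 + (7/2)x^3 + (71/8)x^2 + (33/8)x + 85/128
D E_{2} (-2E_{-3/2}) f = -48x^7 - 168x^6 - 252x^5 - 210x^4 - 77x^3 + (21/2)x^2 + (71/4)x + 33/8
Δ D E_{2} (-2E_{-3/2}) f = -336x^6 - 2016x^5 - 5460x^4 - 8400x^3 - 7539x^2 - 3654x - 2907/4
E_{3/2} f = 3x^8 + 36x^7 + 189x^6 + 567x^5 + (8477/8)x^4 + (5019/4)x^3 + (14545/16)x^2 + (5781/16)x + 14859/256
E_{3/2} E_{3/2} f = 3x^8 + 72x^7 + 756x^6 + 4536x^5 + (34013/2)x^4 + 40782x^3 + (122093/2)x^2 + 52107x + 19395
(D + Δ ∘ D ∘ E_{2} ∘ (-2E_{-3/2}) + (E_{3/2})^2) f = 3x^8 + 96x^7 + 420x^6 + 2520x^5 + (23093/2)x^4 + 32368x^3 + (107015/2)x^2 + 48452x + 74673/4


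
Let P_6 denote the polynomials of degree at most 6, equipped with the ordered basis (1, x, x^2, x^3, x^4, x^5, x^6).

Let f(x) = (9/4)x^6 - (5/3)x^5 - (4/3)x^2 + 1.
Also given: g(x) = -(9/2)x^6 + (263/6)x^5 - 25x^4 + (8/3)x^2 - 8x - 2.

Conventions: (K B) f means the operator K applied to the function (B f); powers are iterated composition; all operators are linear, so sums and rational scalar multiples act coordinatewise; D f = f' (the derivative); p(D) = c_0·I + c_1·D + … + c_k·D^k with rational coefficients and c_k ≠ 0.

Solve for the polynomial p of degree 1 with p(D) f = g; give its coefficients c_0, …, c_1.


D^0 f = (9/4)x^6 - (5/3)x^5 - (4/3)x^2 + 1
D^1 f = (27/2)x^5 - (25/3)x^4 - (8/3)x
matching coefficients of g against c_0 f + c_1 Df + … from the top degree down determines the c_i
solution: c_0 = -2, c_1 = 3

c_0 = -2, c_1 = 3


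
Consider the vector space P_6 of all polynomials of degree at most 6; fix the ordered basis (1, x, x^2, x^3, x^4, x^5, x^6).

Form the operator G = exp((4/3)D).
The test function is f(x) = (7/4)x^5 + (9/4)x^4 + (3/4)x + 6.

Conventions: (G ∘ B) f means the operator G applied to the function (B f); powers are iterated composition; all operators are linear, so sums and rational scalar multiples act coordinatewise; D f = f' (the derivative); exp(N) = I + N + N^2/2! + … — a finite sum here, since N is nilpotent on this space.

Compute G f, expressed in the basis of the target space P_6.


g(x) = (7/4)x^5 + (167/12)x^4 + (388/9)x^3 + (1768/27)x^2 + (16115/324)x + 5221/243

order-1 term: (35/3)x^4 + 12x^3 + 1
order-2 term: (280/9)x^3 + 24x^2
order-3 term: (1120/27)x^2 + (64/3)x
order-4 term: (2240/81)x + 64/9
order-5 term: 1792/243
the series for exp((4/3)D) f terminates at order 5
exp((4/3)D) f = (7/4)x^5 + (167/12)x^4 + (388/9)x^3 + (1768/27)x^2 + (16115/324)x + 5221/243


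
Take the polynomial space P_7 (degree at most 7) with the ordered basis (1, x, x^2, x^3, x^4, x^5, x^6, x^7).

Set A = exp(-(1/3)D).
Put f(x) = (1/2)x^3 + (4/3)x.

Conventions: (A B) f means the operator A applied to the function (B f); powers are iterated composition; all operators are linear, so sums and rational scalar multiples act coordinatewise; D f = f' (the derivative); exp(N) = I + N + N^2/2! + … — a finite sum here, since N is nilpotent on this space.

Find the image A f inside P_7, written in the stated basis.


order-1 term: -(1/2)x^2 - 4/9
order-2 term: (1/6)x
order-3 term: -1/54
the series for exp(-(1/3)D) f terminates at order 3
exp(-(1/3)D) f = (1/2)x^3 - (1/2)x^2 + (3/2)x - 25/54

the image equals g(x) = (1/2)x^3 - (1/2)x^2 + (3/2)x - 25/54


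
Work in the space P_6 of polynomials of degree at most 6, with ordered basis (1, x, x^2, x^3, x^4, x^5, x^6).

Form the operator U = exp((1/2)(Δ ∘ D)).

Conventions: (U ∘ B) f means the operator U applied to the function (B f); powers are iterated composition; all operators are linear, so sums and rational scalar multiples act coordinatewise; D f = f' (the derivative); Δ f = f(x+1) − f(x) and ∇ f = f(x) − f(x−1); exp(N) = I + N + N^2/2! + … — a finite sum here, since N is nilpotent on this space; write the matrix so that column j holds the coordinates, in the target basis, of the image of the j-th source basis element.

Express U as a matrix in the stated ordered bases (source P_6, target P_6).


the matrix is [[1, 0, 1, 3/2, 5, 35/2, 141/2]; [0, 1, 0, 3, 6, 25, 105]; [0, 0, 1, 0, 6, 15, 75]; [0, 0, 0, 1, 0, 10, 30]; [0, 0, 0, 0, 1, 0, 15]; [0, 0, 0, 0, 0, 1, 0]; [0, 0, 0, 0, 0, 0, 1]] (rows listed top to bottom)

image of 1: 1
image of x: x
image of x^2: x^2 + 1
image of x^3: x^3 + 3x + 3/2
image of x^4: x^4 + 6x^2 + 6x + 5
image of x^5: x^5 + 10x^3 + 15x^2 + 25x + 35/2
image of x^6: x^6 + 15x^4 + 30x^3 + 75x^2 + 105x + 141/2
each image's coordinates form column j of the matrix


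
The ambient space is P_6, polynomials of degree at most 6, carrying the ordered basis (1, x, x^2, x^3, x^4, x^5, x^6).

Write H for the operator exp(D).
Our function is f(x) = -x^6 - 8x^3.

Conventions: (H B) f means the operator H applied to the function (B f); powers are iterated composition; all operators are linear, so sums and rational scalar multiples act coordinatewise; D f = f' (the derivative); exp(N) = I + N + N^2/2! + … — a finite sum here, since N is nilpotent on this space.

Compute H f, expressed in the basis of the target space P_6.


the image equals g(x) = -x^6 - 6x^5 - 15x^4 - 28x^3 - 39x^2 - 30x - 9

order-1 term: -6x^5 - 24x^2
order-2 term: -15x^4 - 24x
order-3 term: -20x^3 - 8
order-4 term: -15x^2
order-5 term: -6x
order-6 term: -1
the series for exp(D) f terminates at order 6
exp(D) f = -x^6 - 6x^5 - 15x^4 - 28x^3 - 39x^2 - 30x - 9


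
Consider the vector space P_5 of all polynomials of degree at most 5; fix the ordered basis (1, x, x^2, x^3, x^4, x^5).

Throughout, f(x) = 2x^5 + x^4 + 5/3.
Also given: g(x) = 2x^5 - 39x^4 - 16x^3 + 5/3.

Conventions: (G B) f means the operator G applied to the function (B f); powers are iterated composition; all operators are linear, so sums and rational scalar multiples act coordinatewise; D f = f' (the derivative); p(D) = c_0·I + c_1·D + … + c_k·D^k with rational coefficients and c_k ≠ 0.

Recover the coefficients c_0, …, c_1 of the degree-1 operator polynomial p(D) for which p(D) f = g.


p(D) = I − 4·D, i.e. c_0 = 1, c_1 = -4

D^0 f = 2x^5 + x^4 + 5/3
D^1 f = 10x^4 + 4x^3
matching coefficients of g against c_0 f + c_1 Df + … from the top degree down determines the c_i
solution: c_0 = 1, c_1 = -4


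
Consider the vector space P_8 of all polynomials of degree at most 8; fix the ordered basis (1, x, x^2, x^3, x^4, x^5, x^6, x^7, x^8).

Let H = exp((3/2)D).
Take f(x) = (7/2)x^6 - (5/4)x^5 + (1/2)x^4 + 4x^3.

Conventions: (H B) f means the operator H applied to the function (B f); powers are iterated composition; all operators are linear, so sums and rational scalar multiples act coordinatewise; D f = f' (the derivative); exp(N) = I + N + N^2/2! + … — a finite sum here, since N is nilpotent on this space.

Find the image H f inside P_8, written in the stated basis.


order-1 term: (63/2)x^5 - (75/8)x^4 + 3x^3 + 18x^2
order-2 term: (945/8)x^4 - (225/8)x^3 + (27/4)x^2 + 27x
order-3 term: (945/4)x^3 - (675/16)x^2 + (27/4)x + 27/2
order-4 term: (8505/32)x^2 - (2025/64)x + 81/32
order-5 term: (5103/32)x - 1215/128
order-6 term: 5103/128
the series for exp((3/2)D) f terminates at order 6
exp((3/2)D) f = (7/2)x^6 + (121/4)x^5 + (437/4)x^4 + (1721/8)x^3 + (7947/32)x^2 + (10341/64)x + 1485/32

the result is g(x) = (7/2)x^6 + (121/4)x^5 + (437/4)x^4 + (1721/8)x^3 + (7947/32)x^2 + (10341/64)x + 1485/32


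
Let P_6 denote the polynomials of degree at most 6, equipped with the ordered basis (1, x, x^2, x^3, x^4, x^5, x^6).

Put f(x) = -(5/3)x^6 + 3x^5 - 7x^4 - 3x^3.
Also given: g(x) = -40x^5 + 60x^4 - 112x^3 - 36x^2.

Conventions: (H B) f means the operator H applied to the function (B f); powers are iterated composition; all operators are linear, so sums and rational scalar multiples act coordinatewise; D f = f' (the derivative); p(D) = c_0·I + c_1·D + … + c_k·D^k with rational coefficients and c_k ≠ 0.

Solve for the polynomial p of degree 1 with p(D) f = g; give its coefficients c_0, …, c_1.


c_0 = 0, c_1 = 4

D^0 f = -(5/3)x^6 + 3x^5 - 7x^4 - 3x^3
D^1 f = -10x^5 + 15x^4 - 28x^3 - 9x^2
matching coefficients of g against c_0 f + c_1 Df + … from the top degree down determines the c_i
solution: c_0 = 0, c_1 = 4


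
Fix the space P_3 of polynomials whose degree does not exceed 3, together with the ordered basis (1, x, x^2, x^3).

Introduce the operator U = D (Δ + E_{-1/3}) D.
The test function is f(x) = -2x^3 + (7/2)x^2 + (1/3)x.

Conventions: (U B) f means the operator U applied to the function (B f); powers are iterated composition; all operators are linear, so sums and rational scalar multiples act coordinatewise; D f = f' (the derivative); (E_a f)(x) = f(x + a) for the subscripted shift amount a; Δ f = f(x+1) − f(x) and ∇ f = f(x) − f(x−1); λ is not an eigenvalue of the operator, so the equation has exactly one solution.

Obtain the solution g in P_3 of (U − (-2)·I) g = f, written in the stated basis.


the image equals g(x) = -x^3 + (7/4)x^2 + (19/6)x + 1/4

write g with unknown coordinates in the stated basis and equate coefficients in (U − (-2)·I) g = f
solving from the highest basis element down gives g = -x^3 + (7/4)x^2 + (19/6)x + 1/4
check: U g = -6x - 1/2
so U g − (-2)·g = -2x^3 + (7/2)x^2 + (1/3)x = f ✓


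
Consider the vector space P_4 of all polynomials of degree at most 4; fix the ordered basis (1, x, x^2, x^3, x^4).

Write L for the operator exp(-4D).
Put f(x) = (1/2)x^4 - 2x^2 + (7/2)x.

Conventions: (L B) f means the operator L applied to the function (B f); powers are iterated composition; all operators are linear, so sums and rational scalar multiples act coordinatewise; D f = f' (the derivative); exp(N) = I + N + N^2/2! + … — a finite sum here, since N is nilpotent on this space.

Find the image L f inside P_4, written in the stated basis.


order-1 term: -8x^3 + 16x - 14
order-2 term: 48x^2 - 32
order-3 term: -128x
order-4 term: 128
the series for exp(-4D) f terminates at order 4
exp(-4D) f = (1/2)x^4 - 8x^3 + 46x^2 - (217/2)x + 82

the result is g(x) = (1/2)x^4 - 8x^3 + 46x^2 - (217/2)x + 82


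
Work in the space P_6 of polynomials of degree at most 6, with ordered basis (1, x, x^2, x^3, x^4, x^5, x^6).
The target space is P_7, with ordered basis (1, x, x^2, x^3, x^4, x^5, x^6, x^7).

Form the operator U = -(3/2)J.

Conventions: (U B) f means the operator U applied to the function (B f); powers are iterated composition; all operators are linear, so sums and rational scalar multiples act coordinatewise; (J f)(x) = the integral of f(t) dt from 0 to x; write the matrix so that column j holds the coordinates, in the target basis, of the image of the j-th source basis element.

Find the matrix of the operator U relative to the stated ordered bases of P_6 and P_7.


the matrix is [[0, 0, 0, 0, 0, 0, 0]; [-3/2, 0, 0, 0, 0, 0, 0]; [0, -3/4, 0, 0, 0, 0, 0]; [0, 0, -1/2, 0, 0, 0, 0]; [0, 0, 0, -3/8, 0, 0, 0]; [0, 0, 0, 0, -3/10, 0, 0]; [0, 0, 0, 0, 0, -1/4, 0]; [0, 0, 0, 0, 0, 0, -3/14]] (rows listed top to bottom)

image of 1: -(3/2)x
image of x: -(3/4)x^2
image of x^2: -(1/2)x^3
image of x^3: -(3/8)x^4
image of x^4: -(3/10)x^5
image of x^5: -(1/4)x^6
image of x^6: -(3/14)x^7
each image's coordinates form column j of the matrix


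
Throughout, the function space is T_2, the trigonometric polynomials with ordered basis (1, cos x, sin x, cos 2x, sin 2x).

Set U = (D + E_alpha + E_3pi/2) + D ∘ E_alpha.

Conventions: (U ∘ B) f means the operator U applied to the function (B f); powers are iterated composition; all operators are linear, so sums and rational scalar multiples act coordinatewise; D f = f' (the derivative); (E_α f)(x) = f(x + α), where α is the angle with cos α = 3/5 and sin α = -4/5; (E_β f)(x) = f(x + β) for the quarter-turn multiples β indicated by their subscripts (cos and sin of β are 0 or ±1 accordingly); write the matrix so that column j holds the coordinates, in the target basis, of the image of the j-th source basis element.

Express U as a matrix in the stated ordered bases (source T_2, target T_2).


the matrix is [[2, 0, 0, 0, 0]; [0, 7/5, -1/5, 0, 0]; [0, 1/5, 7/5, 0, 0]; [0, 0, 0, 16/25, 12/25]; [0, 0, 0, -12/25, 16/25]] (rows listed top to bottom)

image of 1: 2
image of cos x: (7/5)cos x + (1/5)sin x
image of sin x: -(1/5)cos x + (7/5)sin x
image of cos 2x: (16/25)cos 2x - (12/25)sin 2x
image of sin 2x: (12/25)cos 2x + (16/25)sin 2x
each image's coordinates form column j of the matrix


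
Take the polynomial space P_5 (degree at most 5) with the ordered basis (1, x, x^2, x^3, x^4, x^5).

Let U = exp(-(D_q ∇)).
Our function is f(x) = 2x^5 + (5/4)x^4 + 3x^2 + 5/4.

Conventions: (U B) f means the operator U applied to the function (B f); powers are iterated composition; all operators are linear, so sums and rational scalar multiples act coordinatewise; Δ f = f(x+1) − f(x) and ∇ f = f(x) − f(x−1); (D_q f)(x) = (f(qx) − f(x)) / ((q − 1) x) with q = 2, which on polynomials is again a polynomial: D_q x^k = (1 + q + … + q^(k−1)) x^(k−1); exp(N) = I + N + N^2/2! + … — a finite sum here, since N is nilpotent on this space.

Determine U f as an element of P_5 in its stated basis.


g(x) = 2x^5 + (5/4)x^4 - 150x^3 + 108x^2 + (1275/2)x - 1319/4

order-1 term: -150x^3 + 105x^2 - (75/2)x - 1
order-2 term: 675x - 330
the series for exp(-(D_q ∇)) f terminates at order 2
exp(-(D_q ∇)) f = 2x^5 + (5/4)x^4 - 150x^3 + 108x^2 + (1275/2)x - 1319/4


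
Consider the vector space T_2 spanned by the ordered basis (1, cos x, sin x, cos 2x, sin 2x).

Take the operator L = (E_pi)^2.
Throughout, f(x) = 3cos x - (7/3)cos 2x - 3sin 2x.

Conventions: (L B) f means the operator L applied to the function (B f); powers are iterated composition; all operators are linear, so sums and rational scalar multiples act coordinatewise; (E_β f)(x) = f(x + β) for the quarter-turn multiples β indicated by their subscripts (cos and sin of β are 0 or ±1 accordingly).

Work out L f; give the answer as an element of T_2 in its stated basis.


E_pi f = -3cos x - (7/3)cos 2x - 3sin 2x
E_pi E_pi f = 3cos x - (7/3)cos 2x - 3sin 2x

g(x) = 3cos x - (7/3)cos 2x - 3sin 2x


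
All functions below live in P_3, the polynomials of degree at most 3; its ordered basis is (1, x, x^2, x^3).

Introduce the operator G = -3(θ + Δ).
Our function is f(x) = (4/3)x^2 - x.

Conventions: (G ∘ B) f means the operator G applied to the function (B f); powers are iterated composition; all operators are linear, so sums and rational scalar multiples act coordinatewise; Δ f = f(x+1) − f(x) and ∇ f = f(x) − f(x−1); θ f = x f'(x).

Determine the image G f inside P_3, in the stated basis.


θ f = (8/3)x^2 - x
Δ f = (8/3)x + 1/3
(θ + Δ) f = (8/3)x^2 + (5/3)x + 1/3
(-3(θ + Δ)) f = -8x^2 - 5x - 1

g(x) = -8x^2 - 5x - 1


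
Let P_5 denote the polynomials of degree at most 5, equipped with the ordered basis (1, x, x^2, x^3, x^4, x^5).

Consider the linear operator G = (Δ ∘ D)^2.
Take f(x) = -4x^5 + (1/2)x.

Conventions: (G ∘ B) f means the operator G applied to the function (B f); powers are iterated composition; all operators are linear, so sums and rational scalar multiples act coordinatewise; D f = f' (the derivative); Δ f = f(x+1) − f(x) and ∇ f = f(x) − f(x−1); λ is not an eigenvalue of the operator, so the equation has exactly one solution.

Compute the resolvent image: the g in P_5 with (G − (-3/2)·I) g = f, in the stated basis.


g(x) = -(8/3)x^5 + (641/3)x + 640/3

write g with unknown coordinates in the stated basis and equate coefficients in (G − (-3/2)·I) g = f
solving from the highest basis element down gives g = -(8/3)x^5 + (641/3)x + 640/3
check: G g = -320x - 320
so G g − (-3/2)·g = -4x^5 + (1/2)x = f ✓


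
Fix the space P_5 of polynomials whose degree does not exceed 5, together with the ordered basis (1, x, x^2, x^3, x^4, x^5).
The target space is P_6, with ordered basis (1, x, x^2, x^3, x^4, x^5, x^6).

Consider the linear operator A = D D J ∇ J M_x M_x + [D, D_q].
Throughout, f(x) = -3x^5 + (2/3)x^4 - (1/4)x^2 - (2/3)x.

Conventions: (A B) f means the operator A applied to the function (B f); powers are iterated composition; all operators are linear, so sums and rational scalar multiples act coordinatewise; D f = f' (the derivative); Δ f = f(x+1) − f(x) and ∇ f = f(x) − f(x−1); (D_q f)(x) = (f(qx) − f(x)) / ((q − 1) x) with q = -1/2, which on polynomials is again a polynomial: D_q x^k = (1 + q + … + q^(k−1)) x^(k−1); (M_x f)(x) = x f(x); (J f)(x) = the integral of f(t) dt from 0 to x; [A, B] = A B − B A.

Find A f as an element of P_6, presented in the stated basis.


M_x f = -3x^6 + (2/3)x^5 - (1/4)x^3 - (2/3)x^2
M_x M_x f = -3x^7 + (2/3)x^6 - (1/4)x^4 - (2/3)x^3
J M_x M_x f = -(3/8)x^8 + (2/21)x^7 - (1/20)x^5 - (1/6)x^4
∇ (J M_x M_x) f = -3x^7 + (67/6)x^6 - 23x^5 + (88/3)x^4 - (49/2)x^3 + 13x^2 - (49/12)x + 493/840
J ∇ (J M_x M_x) f = -(3/8)x^8 + (67/42)x^7 - (23/6)x^6 + (88/15)x^5 - (49/8)x^4 + (13/3)x^3 - (49/24)x^2 + (493/840)x
D J ∇ (J M_x M_x) f = -3x^7 + (67/6)x^6 - 23x^5 + (88/3)x^4 - (49/2)x^3 + 13x^2 - (49/12)x + 493/840
D (D J ∇) (J M_x M_x) f = -21x^6 + 67x^5 - 115x^4 + (352/3)x^3 - (147/2)x^2 + 26x - 49/12
D_q f = -(33/16)x^4 + (5/12)x^3 - (1/8)x - 2/3
D D_q f = -(33/4)x^3 + (5/4)x^2 - 1/8
D f = -15x^4 + (8/3)x^3 - (1/2)x - 2/3
D_q D f = -(75/8)x^3 + 2x^2 - 1/2
[D, D_q] f = (9/8)x^3 - (3/4)x^2 + 3/8
(D D J ∇ J M_x M_x + [D, D_q]) f = -21x^6 + 67x^5 - 115x^4 + (2843/24)x^3 - (297/4)x^2 + 26x - 89/24

the result is g(x) = -21x^6 + 67x^5 - 115x^4 + (2843/24)x^3 - (297/4)x^2 + 26x - 89/24


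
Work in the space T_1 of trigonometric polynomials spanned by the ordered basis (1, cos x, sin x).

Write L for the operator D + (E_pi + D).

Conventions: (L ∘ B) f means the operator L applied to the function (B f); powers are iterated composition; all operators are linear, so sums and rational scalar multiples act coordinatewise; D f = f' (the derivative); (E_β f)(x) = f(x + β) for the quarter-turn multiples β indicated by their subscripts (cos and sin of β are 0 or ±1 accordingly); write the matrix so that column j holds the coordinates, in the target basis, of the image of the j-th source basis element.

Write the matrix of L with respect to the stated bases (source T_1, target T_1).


image of 1: 1
image of cos x: -cos x - 2sin x
image of sin x: 2cos x - sin x
each image's coordinates form column j of the matrix

the matrix is [[1, 0, 0]; [0, -1, 2]; [0, -2, -1]] (rows listed top to bottom)


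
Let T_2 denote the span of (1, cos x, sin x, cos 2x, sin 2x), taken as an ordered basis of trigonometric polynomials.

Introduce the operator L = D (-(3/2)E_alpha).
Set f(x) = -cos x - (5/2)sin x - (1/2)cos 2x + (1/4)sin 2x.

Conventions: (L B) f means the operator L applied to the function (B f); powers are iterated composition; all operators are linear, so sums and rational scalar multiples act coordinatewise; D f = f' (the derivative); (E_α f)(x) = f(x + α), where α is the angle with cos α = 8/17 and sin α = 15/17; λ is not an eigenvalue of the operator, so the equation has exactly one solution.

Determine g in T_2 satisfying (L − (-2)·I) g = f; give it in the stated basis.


write g with unknown coordinates in the stated basis and equate coefficients in (L − (-2)·I) g = f
solving from the highest basis element down gives g = -(346/785)cos x - (517/785)sin x - (3079/26548)cos 2x + (83/6637)sin 2x
check: L g = -(93/785)cos x - (1857/1570)sin x - (1779/6637)cos 2x + (5973/26548)sin 2x
so L g − (-2)·g = -cos x - (5/2)sin x - (1/2)cos 2x + (1/4)sin 2x = f ✓

the result is g(x) = -(346/785)cos x - (517/785)sin x - (3079/26548)cos 2x + (83/6637)sin 2x


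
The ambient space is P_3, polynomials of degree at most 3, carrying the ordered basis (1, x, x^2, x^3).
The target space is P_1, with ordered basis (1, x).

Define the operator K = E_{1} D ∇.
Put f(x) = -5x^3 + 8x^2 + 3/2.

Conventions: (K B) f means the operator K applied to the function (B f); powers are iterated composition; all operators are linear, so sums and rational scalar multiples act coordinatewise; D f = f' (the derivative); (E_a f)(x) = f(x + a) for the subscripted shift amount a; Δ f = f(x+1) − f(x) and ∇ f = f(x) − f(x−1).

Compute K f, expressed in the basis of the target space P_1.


∇ f = -15x^2 + 31x - 13
D ∇ f = -30x + 31
E_{1} D ∇ f = -30x + 1

the image equals g(x) = -30x + 1


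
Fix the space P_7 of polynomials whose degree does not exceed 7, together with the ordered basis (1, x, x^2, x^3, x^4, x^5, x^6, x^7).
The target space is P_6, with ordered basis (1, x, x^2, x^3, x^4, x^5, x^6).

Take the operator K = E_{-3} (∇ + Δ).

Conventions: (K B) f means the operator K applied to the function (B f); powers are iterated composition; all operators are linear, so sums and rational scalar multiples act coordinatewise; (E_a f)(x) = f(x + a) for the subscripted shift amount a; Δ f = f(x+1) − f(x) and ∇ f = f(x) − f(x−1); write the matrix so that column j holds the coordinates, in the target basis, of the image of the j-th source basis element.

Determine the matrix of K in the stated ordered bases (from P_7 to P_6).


image of 1: 0
image of x: 2
image of x^2: 4x - 12
image of x^3: 6x^2 - 36x + 56
image of x^4: 8x^3 - 72x^2 + 224x - 240
image of x^5: 10x^4 - 120x^3 + 560x^2 - 1200x + 992
image of x^6: 12x^5 - 180x^4 + 1120x^3 - 3600x^2 + 5952x - 4032
image of x^7: 14x^6 - 252x^5 + 1960x^4 - 8400x^3 + 20832x^2 - 28224x + 16256
each image's coordinates form column j of the matrix

the matrix is [[0, 2, -12, 56, -240, 992, -4032, 16256]; [0, 0, 4, -36, 224, -1200, 5952, -28224]; [0, 0, 0, 6, -72, 560, -3600, 20832]; [0, 0, 0, 0, 8, -120, 1120, -8400]; [0, 0, 0, 0, 0, 10, -180, 1960]; [0, 0, 0, 0, 0, 0, 12, -252]; [0, 0, 0, 0, 0, 0, 0, 14]] (rows listed top to bottom)


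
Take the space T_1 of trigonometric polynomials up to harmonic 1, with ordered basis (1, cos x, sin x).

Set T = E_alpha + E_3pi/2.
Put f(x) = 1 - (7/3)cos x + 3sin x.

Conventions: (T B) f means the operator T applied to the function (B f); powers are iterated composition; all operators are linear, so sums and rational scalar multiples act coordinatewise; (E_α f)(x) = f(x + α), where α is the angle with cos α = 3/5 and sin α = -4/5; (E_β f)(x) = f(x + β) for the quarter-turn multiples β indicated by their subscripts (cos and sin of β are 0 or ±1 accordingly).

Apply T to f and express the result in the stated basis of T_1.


E_alpha f = 1 - (19/5)cos x - (1/15)sin x
E_3pi/2 f = 1 - 3cos x - (7/3)sin x
(E_alpha + E_3pi/2) f = 2 - (34/5)cos x - (12/5)sin x

the image equals g(x) = 2 - (34/5)cos x - (12/5)sin x


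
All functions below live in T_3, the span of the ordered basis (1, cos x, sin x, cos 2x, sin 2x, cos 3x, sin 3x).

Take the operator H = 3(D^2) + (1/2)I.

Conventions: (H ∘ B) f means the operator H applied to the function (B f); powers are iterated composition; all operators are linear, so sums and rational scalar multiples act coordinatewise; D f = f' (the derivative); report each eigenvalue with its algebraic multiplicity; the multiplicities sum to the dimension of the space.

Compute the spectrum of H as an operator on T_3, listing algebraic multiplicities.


λ = -53/2 (multiplicity 2), λ = -23/2 (multiplicity 2), λ = -5/2 (multiplicity 2), λ = 1/2 (multiplicity 1)

image of 1: 1/2
image of cos x: -(5/2)cos x
image of sin x: -(5/2)sin x
image of cos 2x: -(23/2)cos 2x
image of sin 2x: -(23/2)sin 2x
image of cos 3x: -(53/2)cos 3x
image of sin 3x: -(53/2)sin 3x
the matrix is diagonal; its diagonal is (1/2, -5/2, -5/2, -23/2, -23/2, -53/2, -53/2)
for a triangular matrix the eigenvalues are the diagonal entries, with algebraic multiplicity their repetition count


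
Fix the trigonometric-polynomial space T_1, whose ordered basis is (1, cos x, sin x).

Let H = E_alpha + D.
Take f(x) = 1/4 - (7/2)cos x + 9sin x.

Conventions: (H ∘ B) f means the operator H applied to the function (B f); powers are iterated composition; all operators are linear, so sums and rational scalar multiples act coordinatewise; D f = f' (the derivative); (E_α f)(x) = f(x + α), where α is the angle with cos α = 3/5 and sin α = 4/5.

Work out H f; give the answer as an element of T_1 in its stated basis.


E_alpha f = 1/4 + (51/10)cos x + (41/5)sin x
D f = 9cos x + (7/2)sin x
(E_alpha + D) f = 1/4 + (141/10)cos x + (117/10)sin x

the result is g(x) = 1/4 + (141/10)cos x + (117/10)sin x


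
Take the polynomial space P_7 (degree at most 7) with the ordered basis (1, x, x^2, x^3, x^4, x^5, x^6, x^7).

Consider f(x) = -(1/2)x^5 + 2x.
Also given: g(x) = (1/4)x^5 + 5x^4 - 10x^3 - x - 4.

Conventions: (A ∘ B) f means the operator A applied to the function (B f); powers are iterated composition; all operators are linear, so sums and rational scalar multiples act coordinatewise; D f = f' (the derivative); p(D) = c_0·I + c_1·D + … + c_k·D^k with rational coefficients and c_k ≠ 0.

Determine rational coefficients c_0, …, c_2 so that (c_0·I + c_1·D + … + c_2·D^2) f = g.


D^0 f = -(1/2)x^5 + 2x
D^1 f = -(5/2)x^4 + 2
D^2 f = -10x^3
matching coefficients of g against c_0 f + c_1 Df + … from the top degree down determines the c_i
solution: c_0 = -1/2, c_1 = -2, c_2 = 1

c_0 = -1/2, c_1 = -2, c_2 = 1


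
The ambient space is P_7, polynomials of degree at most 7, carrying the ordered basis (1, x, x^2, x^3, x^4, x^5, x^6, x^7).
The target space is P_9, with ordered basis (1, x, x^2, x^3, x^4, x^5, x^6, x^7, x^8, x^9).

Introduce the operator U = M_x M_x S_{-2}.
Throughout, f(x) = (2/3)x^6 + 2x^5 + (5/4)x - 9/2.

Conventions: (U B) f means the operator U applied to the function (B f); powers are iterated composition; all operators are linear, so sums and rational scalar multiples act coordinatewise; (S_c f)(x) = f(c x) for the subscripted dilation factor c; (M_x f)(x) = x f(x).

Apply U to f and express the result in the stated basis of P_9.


S_{-2} f = (128/3)x^6 - 64x^5 - (5/2)x - 9/2
M_x S_{-2} f = (128/3)x^7 - 64x^6 - (5/2)x^2 - (9/2)x
M_x (M_x S_{-2}) f = (128/3)x^8 - 64x^7 - (5/2)x^3 - (9/2)x^2

g(x) = (128/3)x^8 - 64x^7 - (5/2)x^3 - (9/2)x^2


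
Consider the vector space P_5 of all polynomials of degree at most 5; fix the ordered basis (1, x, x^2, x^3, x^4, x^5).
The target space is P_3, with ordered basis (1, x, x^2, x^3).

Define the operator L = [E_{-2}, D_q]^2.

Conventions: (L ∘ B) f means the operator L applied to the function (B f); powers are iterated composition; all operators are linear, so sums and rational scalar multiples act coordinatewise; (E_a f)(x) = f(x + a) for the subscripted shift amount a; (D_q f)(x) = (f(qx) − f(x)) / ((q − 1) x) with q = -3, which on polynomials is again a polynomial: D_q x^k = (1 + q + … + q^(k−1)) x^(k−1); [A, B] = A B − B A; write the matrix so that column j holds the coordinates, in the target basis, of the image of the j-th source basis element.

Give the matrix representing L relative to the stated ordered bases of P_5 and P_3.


the matrix is [[0, 0, 0, 0, 1408, -1536]; [0, 0, 0, 0, 0, 27520]; [0, 0, 0, 0, 0, 0]; [0, 0, 0, 0, 0, 0]] (rows listed top to bottom)

image of 1: 0
image of x: 0
image of x^2: 0
image of x^3: 0
image of x^4: 1408
image of x^5: 27520x - 1536
each image's coordinates form column j of the matrix


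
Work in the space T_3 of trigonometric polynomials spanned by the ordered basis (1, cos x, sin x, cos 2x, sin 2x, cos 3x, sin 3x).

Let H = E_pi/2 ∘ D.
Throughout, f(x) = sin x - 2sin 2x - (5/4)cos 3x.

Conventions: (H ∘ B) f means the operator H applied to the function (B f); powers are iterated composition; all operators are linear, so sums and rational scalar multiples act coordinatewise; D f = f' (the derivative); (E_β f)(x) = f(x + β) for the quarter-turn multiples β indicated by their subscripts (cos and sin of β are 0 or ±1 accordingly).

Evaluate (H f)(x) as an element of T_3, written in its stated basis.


D f = cos x - 4cos 2x + (15/4)sin 3x
E_pi/2 D f = -sin x + 4cos 2x - (15/4)cos 3x

g(x) = -sin x + 4cos 2x - (15/4)cos 3x


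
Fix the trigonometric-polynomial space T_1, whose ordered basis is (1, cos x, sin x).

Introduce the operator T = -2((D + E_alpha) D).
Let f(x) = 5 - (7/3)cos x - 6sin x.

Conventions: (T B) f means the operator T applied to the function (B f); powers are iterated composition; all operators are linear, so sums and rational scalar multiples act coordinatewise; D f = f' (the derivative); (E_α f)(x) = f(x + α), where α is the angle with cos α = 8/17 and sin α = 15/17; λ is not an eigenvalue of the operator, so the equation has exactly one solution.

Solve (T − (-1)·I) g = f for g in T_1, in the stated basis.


write g with unknown coordinates in the stated basis and equate coefficients in (T − (-1)·I) g = f
solving from the highest basis element down gives g = 5 - (285/401)cos x - (1346/1203)sin x
check: T g = -(1952/1203)cos x - (5872/1203)sin x
so T g − (-1)·g = 5 - (7/3)cos x - 6sin x = f ✓

the image equals g(x) = 5 - (285/401)cos x - (1346/1203)sin x


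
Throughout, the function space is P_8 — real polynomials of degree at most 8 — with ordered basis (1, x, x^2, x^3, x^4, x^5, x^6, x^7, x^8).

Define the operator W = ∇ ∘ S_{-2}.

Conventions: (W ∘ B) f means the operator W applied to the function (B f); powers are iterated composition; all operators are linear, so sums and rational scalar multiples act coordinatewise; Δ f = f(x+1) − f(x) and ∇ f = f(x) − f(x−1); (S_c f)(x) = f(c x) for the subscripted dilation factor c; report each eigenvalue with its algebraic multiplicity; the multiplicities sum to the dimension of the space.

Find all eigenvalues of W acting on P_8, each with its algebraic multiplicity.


λ = 0 (multiplicity 9)

image of 1: 0
image of x: -2
image of x^2: 8x - 4
image of x^3: -24x^2 + 24x - 8
image of x^4: 64x^3 - 96x^2 + 64x - 16
image of x^5: -160x^4 + 320x^3 - 320x^2 + 160x - 32
image of x^6: 384x^5 - 960x^4 + 1280x^3 - 960x^2 + 384x - 64
image of x^7: -896x^6 + 2688x^5 - 4480x^4 + 4480x^3 - 2688x^2 + 896x - 128
image of x^8: 2048x^7 - 7168x^6 + 14336x^5 - 17920x^4 + 14336x^3 - 7168x^2 + 2048x - 256
the matrix is upper triangular; its diagonal is (0, 0, 0, 0, 0, 0, 0, 0, 0)
for a triangular matrix the eigenvalues are the diagonal entries, with algebraic multiplicity their repetition count


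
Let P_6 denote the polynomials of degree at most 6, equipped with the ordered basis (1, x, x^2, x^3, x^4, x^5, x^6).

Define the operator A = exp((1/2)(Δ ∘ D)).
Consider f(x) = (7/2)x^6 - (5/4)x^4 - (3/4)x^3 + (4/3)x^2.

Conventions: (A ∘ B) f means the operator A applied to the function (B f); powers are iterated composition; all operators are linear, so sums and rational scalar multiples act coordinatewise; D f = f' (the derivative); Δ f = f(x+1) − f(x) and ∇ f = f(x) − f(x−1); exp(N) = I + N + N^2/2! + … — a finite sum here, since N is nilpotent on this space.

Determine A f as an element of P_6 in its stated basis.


g(x) = (7/2)x^6 + (205/4)x^4 + (417/4)x^3 + (769/3)x^2 + (1431/4)x + 5777/24

order-1 term: (105/2)x^4 + 105x^3 + (195/2)x^2 + (171/4)x + 197/24
order-2 term: (315/2)x^2 + 315x + 180
order-3 term: 105/2
the series for exp((1/2)(Δ ∘ D)) f terminates at order 3
exp((1/2)(Δ ∘ D)) f = (7/2)x^6 + (205/4)x^4 + (417/4)x^3 + (769/3)x^2 + (1431/4)x + 5777/24


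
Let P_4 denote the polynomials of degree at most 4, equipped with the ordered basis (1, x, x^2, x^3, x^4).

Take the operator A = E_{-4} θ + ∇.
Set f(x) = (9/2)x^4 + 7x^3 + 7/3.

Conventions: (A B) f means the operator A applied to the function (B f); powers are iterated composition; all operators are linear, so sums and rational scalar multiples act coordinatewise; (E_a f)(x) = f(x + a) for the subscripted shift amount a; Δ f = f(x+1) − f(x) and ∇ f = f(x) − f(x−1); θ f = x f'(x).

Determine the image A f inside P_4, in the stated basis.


θ f = 18x^4 + 21x^3
E_{-4} θ f = 18x^4 - 267x^3 + 1476x^2 - 3600x + 3264
∇ f = 18x^3 - 6x^2 - 3x + 5/2
(E_{-4} θ + ∇) f = 18x^4 - 249x^3 + 1470x^2 - 3603x + 6533/2

the image equals g(x) = 18x^4 - 249x^3 + 1470x^2 - 3603x + 6533/2
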